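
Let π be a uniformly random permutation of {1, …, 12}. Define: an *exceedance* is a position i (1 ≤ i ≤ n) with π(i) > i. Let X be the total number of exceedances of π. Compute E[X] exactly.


Write X = Σ_{i=1}^{12} X_i, where X_i = 1_{π(i) > i}.
For each fixed i, π(i) is uniform over {1, …, 12} (marginal of a uniform permutation), so P[π(i) > i] = (n − i)/n. Summing: Σ_{i=1}^{12} (n − i)/n = (0 + 1 + … + 11)/12 = 12(12 − 1)/(2·12) = (12 − 1)/2.
Hence E[X] = Σ_{i=1}^{12} (12 − i)/12 = 11/2 ≈ 5.5000.

E[X] = 11/2 = 5.5000.


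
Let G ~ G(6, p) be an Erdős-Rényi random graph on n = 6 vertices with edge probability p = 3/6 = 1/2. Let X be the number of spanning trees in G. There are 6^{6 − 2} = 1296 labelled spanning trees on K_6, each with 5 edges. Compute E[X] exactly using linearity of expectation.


K_6 has 6^{6 − 2} = 1296 labelled spanning trees.
For each such spanning tree H, let X_H = 1 if all 5 edges of H are present in G. Then P[X_H = 1] = p^{5} = (1/2)^{5} = 1/32.
By linearity of expectation: E[X] = Σ_H E[X_H] = 1296 · p^{5} = 1296 · 1/32 = 81/2.
Numerically: E[X] ≈ 40.5.

E[X] = 1296 · (1/2)^{5} = 81/2 ≈ 40.5.


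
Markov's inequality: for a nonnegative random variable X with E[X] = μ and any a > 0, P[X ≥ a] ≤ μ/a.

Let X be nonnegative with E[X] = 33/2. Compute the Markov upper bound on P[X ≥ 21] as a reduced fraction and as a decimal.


μ = E[X] = 33/2, a = 21.
Markov: P[X ≥ 21] ≤ μ/a = (33/2)/21 = 11/14.
Numerically: ≈ 0.785714.
(Since a = 21 > μ = 16.500000, the bound 11/14 is < 1 and informative.)

P[X ≥ 21] ≤ 11/14 ≈ 0.785714.


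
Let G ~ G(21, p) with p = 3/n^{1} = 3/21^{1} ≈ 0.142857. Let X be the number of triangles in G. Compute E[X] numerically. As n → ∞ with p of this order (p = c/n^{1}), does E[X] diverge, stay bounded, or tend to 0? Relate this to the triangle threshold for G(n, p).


Number of potential triangles: C(21, 3) = 1330.
Each occurs with probability p³ ≈ (0.142857)³ ≈ 2.91545190e-03.
By linearity: E[X] = C(21, 3)·p³ ≈ 1330 · 2.91545190e-03 ≈ 3.877551.
Here α = 1, so p = 3/n is exactly at the triangle threshold p ~ 1/n. Asymptotically E[X] → c³/6 = 3³/6 = 9/2 ≈ 4.500000, a bounded constant. In this regime the triangle count is asymptotically Poisson(c³/6).

E[X] ≈ 3.877551; in regime p = Θ(1/n^{1}) E[X] stays bounded (at the triangle threshold p ~ 1/n).


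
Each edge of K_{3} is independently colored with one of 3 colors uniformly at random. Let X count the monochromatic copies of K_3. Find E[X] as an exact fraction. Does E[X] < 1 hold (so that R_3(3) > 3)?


E[X] = C(3, 3) · 3^{1 − 3} = 1 · 3^{−2} = 1/9.
As a reduced fraction: E[X] = 1/9 ≈ 0.111111.
Is E[X] < 1? YES.
Since E[X] < 1, there exists a 3-coloring of K_{3} with no monochromatic K_3; hence R_3(3) > 3.

E[X] = 1/9 ≈ 0.111111; E[X] < 1, so R_3(3) > 3.


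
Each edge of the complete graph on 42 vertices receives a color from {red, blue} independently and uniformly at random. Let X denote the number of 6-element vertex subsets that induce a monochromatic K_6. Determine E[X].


Let X = Σ_S X_S over the C(42, 6) = 5245786 subsets S of size 6, where X_S = 1 if the K_6 on S is monochromatic.
For a fixed S, the K_6 on S has C(6, 2) = 15 edges. P[all 15 edges red] = (1/2)^15, and likewise for blue, so P[monochromatic] = 2·(1/2)^15 = 2^{1 − 15} = 1/16384.
Summing: E[X] = C(42, 6) · 2^{1 − 15} = 5245786 · 1/16384 = 2622893/8192.
Numerically: E[X] ≈ 320.177.

E[X] = C(42,6)·2^(1−C(6,2)) = 2622893/8192 ≈ 320.177.


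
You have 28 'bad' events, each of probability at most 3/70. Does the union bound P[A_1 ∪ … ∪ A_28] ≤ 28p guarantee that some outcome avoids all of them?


Union bound: P[∪_{i=1}^{28} A_i] ≤ Σ_i P[A_i] ≤ 28·p = 28·(3/70) = 6/5.
Numerically: 6/5 ≈ 1.200000.
Is 6/5 < 1? NO.
Since the bound 6/5 is ≥ 1, the union bound is uninformative here; it does NOT by itself certify existence.

28·p = 6/5 ≈ 1.200000; existence NOT certified by the union bound.


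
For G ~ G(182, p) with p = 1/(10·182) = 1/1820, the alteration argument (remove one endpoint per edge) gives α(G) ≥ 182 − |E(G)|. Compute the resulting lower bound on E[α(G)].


E[|E(G)|] = C(182, 2)·p = 16471 · (1/1820) = 181/20.
E[α(G)] ≥ n − E[|E(G)|] = 182 − 181/20 = 3459/20.
Numerically: ≈ 172.9500.
(This is only a lower bound; the true E[α(G)] may be larger.)

E[α(G)] ≥ 3459/20 ≈ 172.9500.


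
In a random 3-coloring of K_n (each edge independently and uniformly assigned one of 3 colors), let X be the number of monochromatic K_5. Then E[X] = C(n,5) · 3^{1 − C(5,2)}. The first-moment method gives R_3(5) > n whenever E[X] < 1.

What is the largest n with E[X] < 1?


We need C(n, 5) · 3^{1 − 10} < 1, i.e. C(n, 5) < 3^{10 − 1} = 19683.
Check values of n near the boundary:
  n = 18: C(18, 5) = 8568; 8568 < 19683? YES
  n = 19: C(19, 5) = 11628; 11628 < 19683? YES
  n = 20: C(20, 5) = 15504; 15504 < 19683? YES
  n = 21: C(21, 5) = 20349; 20349 < 19683? NO
  n = 22: C(22, 5) = 26334; 26334 < 19683? NO
  n = 23: C(23, 5) = 33649; 33649 < 19683? NO
The largest n with C(n, 5) < 19683 is n = 20 (where E[X] = 5168/6561 ≈ 0.7877). Hence R_3(5) > 20, i.e. R_3(5) ≥ 21.

Largest n = 20; hence R_3(5) > 20.


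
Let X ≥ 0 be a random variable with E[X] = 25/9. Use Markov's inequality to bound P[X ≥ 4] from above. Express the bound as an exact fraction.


μ = E[X] = 25/9, a = 4.
Markov: P[X ≥ 4] ≤ μ/a = (25/9)/4 = 25/36.
Numerically: ≈ 0.6944.
(Since a = 4 > μ = 2.7778, the bound 25/36 is < 1 and informative.)

P[X ≥ 4] ≤ 25/36 ≈ 0.6944.


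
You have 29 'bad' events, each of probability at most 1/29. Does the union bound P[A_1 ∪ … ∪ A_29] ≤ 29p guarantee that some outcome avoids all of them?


Union bound: P[∪_{i=1}^{29} A_i] ≤ Σ_i P[A_i] ≤ 29·p = 29·(1/29) = 1.
Numerically: 1 ≈ 1.0000000.
Is 1 < 1? NO.
Since the bound 1 is ≥ 1, the union bound is uninformative here; it does NOT by itself certify existence.

29·p = 1 ≈ 1.0000000; existence NOT certified by the union bound.


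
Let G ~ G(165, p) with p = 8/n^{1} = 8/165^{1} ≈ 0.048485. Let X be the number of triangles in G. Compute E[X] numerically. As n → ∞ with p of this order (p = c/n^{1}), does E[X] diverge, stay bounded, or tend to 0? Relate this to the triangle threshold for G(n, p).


Number of potential triangles: C(165, 3) = 735130.
Each occurs with probability p³ ≈ (0.048485)³ ≈ 1.1397724e-04.
By linearity: E[X] = C(165, 3)·p³ ≈ 735130 · 1.1397724e-04 ≈ 83.78809.
Here α = 1, so p = 8/n is exactly at the triangle threshold p ~ 1/n. Asymptotically E[X] → c³/6 = 8³/6 = 256/3 ≈ 85.33333, a bounded constant. In this regime the triangle count is asymptotically Poisson(c³/6).

E[X] ≈ 83.78809; in regime p = Θ(1/n^{1}) E[X] stays bounded (at the triangle threshold p ~ 1/n).


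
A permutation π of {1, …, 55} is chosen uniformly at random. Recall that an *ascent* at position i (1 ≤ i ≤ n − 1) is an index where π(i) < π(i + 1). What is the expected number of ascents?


Write X = Σ X_I over i = 1, …, 54, with X_I the indicator of one ascent.
There are 54 indicators.
For each fixed i, the pair (π(i), π(i+1)) is a uniformly random ordered pair of distinct values from {1, …, 55}; by symmetry P[π(i) < π(i+1)] = 1/2.
By linearity: E[X] = 54 · (1/2) = (55 − 1) · (1/2) = 27 ≈ 27.000.

E[X] = 27 = 27.000.


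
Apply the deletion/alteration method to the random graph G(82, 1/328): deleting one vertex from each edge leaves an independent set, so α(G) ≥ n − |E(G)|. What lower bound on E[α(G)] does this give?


E[|E(G)|] = C(82, 2)·p = 3321 · (1/328) = 81/8.
E[α(G)] ≥ n − E[|E(G)|] = 82 − 81/8 = 575/8.
Numerically: ≈ 71.87500.
(This is only a lower bound; the true E[α(G)] may be larger.)

E[α(G)] ≥ 575/8 ≈ 71.87500.


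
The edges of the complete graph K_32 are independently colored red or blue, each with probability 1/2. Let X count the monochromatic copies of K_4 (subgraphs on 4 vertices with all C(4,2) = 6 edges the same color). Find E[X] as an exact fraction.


Let X = Σ_S X_S over the C(32, 4) = 35960 subsets S of size 4, where X_S = 1 if the K_4 on S is monochromatic.
For a fixed S, the K_4 on S has C(4, 2) = 6 edges. P[all 6 edges red] = (1/2)^6, and likewise for blue, so P[monochromatic] = 2·(1/2)^6 = 2^{1 − 6} = 1/32.
Summing: E[X] = C(32, 4) · 2^{1 − 6} = 35960 · 1/32 = 4495/4.
Numerically: E[X] ≈ 1123.750.

E[X] = C(32,4)·2^(1−C(4,2)) = 4495/4 ≈ 1123.750.


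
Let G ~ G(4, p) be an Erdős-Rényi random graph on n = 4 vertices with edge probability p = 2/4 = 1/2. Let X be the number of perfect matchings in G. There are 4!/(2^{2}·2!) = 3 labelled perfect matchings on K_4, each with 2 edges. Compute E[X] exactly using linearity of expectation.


K_4 has 4!/(2^{2}·2!) = 3 labelled perfect matchings.
For each such perfect matching H, let X_H = 1 if all 2 edges of H are present in G. Then P[X_H = 1] = p^{2} = (1/2)^{2} = 1/4.
By linearity of expectation: E[X] = Σ_H E[X_H] = 3 · p^{2} = 3 · 1/4 = 3/4.
Numerically: E[X] ≈ 0.75.

E[X] = 3 · (1/2)^{2} = 3/4 ≈ 0.75.


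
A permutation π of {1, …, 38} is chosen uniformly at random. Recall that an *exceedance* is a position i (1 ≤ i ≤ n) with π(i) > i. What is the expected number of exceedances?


Write X = Σ_{i=1}^{38} X_i, where X_i = 1_{π(i) > i}.
For each fixed i, π(i) is uniform over {1, …, 38} (marginal of a uniform permutation), so P[π(i) > i] = (n − i)/n. Summing: Σ_{i=1}^{38} (n − i)/n = (0 + 1 + … + 37)/38 = 38(38 − 1)/(2·38) = (38 − 1)/2.
Hence E[X] = Σ_{i=1}^{38} (38 − i)/38 = 37/2 ≈ 18.50000.

E[X] = 37/2 = 18.50000.


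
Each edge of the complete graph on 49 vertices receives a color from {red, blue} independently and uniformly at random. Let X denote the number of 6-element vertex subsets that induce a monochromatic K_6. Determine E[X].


Let X = Σ_S X_S over the C(49, 6) = 13983816 subsets S of size 6, where X_S = 1 if the K_6 on S is monochromatic.
For a fixed S, the K_6 on S has C(6, 2) = 15 edges. P[all 15 edges red] = (1/2)^15, and likewise for blue, so P[monochromatic] = 2·(1/2)^15 = 2^{1 − 15} = 1/16384.
By linearity: E[X] = C(49, 6) · 2^{1 − 15} = 13983816 · 1/16384 = 1747977/2048.
Numerically: E[X] ≈ 853.50439.

E[X] = C(49,6)·2^(1−C(6,2)) = 1747977/2048 ≈ 853.50439.


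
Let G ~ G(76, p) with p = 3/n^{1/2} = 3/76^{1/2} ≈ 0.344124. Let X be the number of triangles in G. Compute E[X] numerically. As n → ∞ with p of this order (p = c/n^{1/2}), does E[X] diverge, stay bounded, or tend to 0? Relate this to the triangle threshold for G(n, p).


Number of potential triangles: C(76, 3) = 70300.
Each occurs with probability p³ ≈ (0.344124)³ ≈ 4.07514790e-02.
By linearity: E[X] = C(76, 3)·p³ ≈ 70300 · 4.07514790e-02 ≈ 2864.828977.
Since α = 1/2 < 1, p = c/n^{1/2} ≫ 1/n is above the triangle threshold p ~ 1/n. Asymptotically E[X] ~ (c³/6)·n^{3(1−α)} = (3³/6)·n^{1.5} → ∞; triangles are abundant w.h.p.

E[X] ≈ 2864.828977; in regime p = Θ(1/n^{1/2}) E[X] diverges (above the triangle threshold p ~ 1/n).


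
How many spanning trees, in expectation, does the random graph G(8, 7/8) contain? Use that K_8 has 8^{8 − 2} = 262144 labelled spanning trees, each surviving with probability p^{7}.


K_8 has 8^{8 − 2} = 262144 labelled spanning trees.
For each such spanning tree H, let X_H = 1 if all 7 edges of H are present in G. Then P[X_H = 1] = p^{7} = (7/8)^{7} = 823543/2097152.
By linearity: E[X] = Σ_H E[X_H] = 262144 · p^{7} = 262144 · 823543/2097152 = 823543/8.
Numerically: E[X] ≈ 102943.

E[X] = 262144 · (7/8)^{7} = 823543/8 ≈ 102943.


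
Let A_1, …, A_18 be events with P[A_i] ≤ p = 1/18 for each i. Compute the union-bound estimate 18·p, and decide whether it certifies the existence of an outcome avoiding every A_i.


Union bound: P[∪_{i=1}^{18} A_i] ≤ Σ_i P[A_i] ≤ 18·p = 18·(1/18) = 1.
Numerically: 1 ≈ 1.00000.
Is 1 < 1? NO.
Since the bound 1 is ≥ 1, the union bound is uninformative here; it does NOT by itself certify existence.

18·p = 1 ≈ 1.00000; existence NOT certified by the union bound.


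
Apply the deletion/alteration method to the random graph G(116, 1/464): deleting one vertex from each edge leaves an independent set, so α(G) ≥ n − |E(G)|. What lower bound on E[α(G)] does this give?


E[|E(G)|] = C(116, 2)·p = 6670 · (1/464) = 115/8.
E[α(G)] ≥ n − E[|E(G)|] = 116 − 115/8 = 813/8.
Numerically: ≈ 101.625000.
(This is only a lower bound; the true E[α(G)] may be larger.)

E[α(G)] ≥ 813/8 ≈ 101.625000.


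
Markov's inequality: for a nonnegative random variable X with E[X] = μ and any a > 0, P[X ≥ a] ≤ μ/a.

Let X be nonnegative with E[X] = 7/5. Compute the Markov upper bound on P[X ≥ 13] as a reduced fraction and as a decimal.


μ = E[X] = 7/5, a = 13.
Markov: P[X ≥ 13] ≤ μ/a = (7/5)/13 = 7/65.
Numerically: ≈ 0.107692.
(Since a = 13 > μ = 1.400000, the bound 7/65 is < 1 and informative.)

P[X ≥ 13] ≤ 7/65 ≈ 0.107692.


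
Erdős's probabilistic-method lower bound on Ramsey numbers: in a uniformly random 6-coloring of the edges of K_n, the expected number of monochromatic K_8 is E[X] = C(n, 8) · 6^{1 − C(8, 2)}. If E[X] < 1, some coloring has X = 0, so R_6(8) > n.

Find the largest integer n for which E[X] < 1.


We need C(n, 8) · 6^{1 − 28} < 1, i.e. C(n, 8) < 6^{28 − 1} = 1023490369077469249536.
Check values of n near the boundary:
  n = 1590: C(1590, 8) = 995397314198933813310; 995397314198933813310 < 1023490369077469249536? YES
  n = 1591: C(1591, 8) = 1000427749141189953870; 1000427749141189953870 < 1023490369077469249536? YES
  n = 1592: C(1592, 8) = 1005480414540892933435; 1005480414540892933435 < 1023490369077469249536? YES
  n = 1593: C(1593, 8) = 1010555394551193970323; 1010555394551193970323 < 1023490369077469249536? YES
  n = 1594: C(1594, 8) = 1015652773590544255167; 1015652773590544255167 < 1023490369077469249536? YES
  n = 1595: C(1595, 8) = 1020772636343363633895; 1020772636343363633895 < 1023490369077469249536? YES
  n = 1596: C(1596, 8) = 1025915067760710553965; 1025915067760710553965 < 1023490369077469249536? NO
The largest n with C(n, 8) < 1023490369077469249536 is n = 1595 (where E[X] = 113419181815929292655/113721152119718805504 ≈ 0.997). Hence R_6(8) > 1595, i.e. R_6(8) ≥ 1596.

Largest n = 1595; hence R_6(8) > 1595.


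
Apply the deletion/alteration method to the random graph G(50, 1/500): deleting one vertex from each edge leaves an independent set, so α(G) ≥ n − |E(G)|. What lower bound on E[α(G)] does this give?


E[|E(G)|] = C(50, 2)·p = 1225 · (1/500) = 49/20.
E[α(G)] ≥ n − E[|E(G)|] = 50 − 49/20 = 951/20.
Numerically: ≈ 47.5500.
(This is only a lower bound; the true E[α(G)] may be larger.)

E[α(G)] ≥ 951/20 ≈ 47.5500.


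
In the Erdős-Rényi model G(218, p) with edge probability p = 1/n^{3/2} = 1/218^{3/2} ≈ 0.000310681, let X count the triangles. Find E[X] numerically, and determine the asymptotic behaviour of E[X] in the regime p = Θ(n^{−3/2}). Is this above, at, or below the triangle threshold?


Number of potential triangles: C(218, 3) = 1703016.
Each occurs with probability p³ ≈ (0.000310681)³ ≈ 2.99878810e-11.
By linearity: E[X] = C(218, 3)·p³ ≈ 1703016 · 2.99878810e-11 ≈ 0.000051.
Since α = 3/2 > 1, p = c/n^{3/2} = o(1/n) is below the triangle threshold p ~ 1/n. Asymptotically E[X] ~ (c³/6)·n^{3(1−α)} = (1³/6)·n^{-1.5} → 0, so by Markov's inequality G has no triangles w.h.p.

E[X] ≈ 0.000051; in regime p = Θ(1/n^{3/2}) E[X] tends to 0 (below the triangle threshold p ~ 1/n).


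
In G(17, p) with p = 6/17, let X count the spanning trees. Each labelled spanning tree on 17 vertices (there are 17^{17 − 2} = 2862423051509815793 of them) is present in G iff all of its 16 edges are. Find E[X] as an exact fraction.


K_17 has 17^{17 − 2} = 2862423051509815793 labelled spanning trees.
For each such spanning tree H, let X_H = 1 if all 16 edges of H are present in G. Then P[X_H = 1] = p^{16} = (6/17)^{16} = 2821109907456/48661191875666868481.
Summing the indicators: E[X] = Σ_H E[X_H] = 2862423051509815793 · p^{16} = 2862423051509815793 · 2821109907456/48661191875666868481 = 2821109907456/17.
Numerically: E[X] ≈ 1.65948e+11.

E[X] = 2862423051509815793 · (6/17)^{16} = 2821109907456/17 ≈ 1.65948e+11.


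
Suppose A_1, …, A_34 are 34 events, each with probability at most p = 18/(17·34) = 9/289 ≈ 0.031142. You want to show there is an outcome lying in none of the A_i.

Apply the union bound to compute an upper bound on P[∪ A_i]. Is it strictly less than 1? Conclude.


Union bound: P[∪_{i=1}^{34} A_i] ≤ Σ_i P[A_i] ≤ 34·p = 34·(9/289) = 18/17.
Numerically: 18/17 ≈ 1.058824.
Is 18/17 < 1? NO.
Since the bound 18/17 is ≥ 1, the union bound is uninformative here; it does NOT by itself certify existence.

34·p = 18/17 ≈ 1.058824; existence NOT certified by the union bound.


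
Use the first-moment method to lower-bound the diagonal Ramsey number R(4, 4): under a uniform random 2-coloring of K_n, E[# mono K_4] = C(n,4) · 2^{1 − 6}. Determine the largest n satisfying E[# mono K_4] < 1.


We need C(n, 4) · 2^{1 − 6} < 1, i.e. C(n, 4) < 2^{6 − 1} = 32.
Check values of n near the boundary:
  n = 4: C(4, 4) = 1; 1 < 32? YES
  n = 5: C(5, 4) = 5; 5 < 32? YES
  n = 6: C(6, 4) = 15; 15 < 32? YES
  n = 7: C(7, 4) = 35; 35 < 32? NO
  n = 8: C(8, 4) = 70; 70 < 32? NO
The largest n with C(n, 4) < 32 is n = 6 (where E[X] = 15/32 ≈ 0.4687500). Hence R(4, 4) > 6, i.e. R(4, 4) ≥ 7.

Largest n = 6; hence R(4, 4) > 6.


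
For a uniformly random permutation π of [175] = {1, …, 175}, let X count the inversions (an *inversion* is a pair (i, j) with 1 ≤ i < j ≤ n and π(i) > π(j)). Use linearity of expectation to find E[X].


Write X = Σ X_I over the C(175, 2) = 15225 pairs i < j, with X_I the indicator of one inversion.
There are 15225 indicators.
For each fixed pair i < j, the values π(i) and π(j) are two distinct elements of {1, …, 175} in uniformly random order; by symmetry P[π(i) > π(j)] = 1/2.
By linearity: E[X] = 15225 · (1/2) = C(175, 2) · (1/2) = 15225/2 = 15225/2 ≈ 7612.50000.

E[X] = 15225/2 = 7612.50000.


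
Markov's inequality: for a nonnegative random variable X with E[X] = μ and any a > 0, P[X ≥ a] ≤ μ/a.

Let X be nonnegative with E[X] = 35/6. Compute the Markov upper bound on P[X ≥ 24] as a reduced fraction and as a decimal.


μ = E[X] = 35/6, a = 24.
Markov: P[X ≥ 24] ≤ μ/a = (35/6)/24 = 35/144.
Numerically: ≈ 0.24306.
(Since a = 24 > μ = 5.83333, the bound 35/144 is < 1 and informative.)

P[X ≥ 24] ≤ 35/144 ≈ 0.24306.


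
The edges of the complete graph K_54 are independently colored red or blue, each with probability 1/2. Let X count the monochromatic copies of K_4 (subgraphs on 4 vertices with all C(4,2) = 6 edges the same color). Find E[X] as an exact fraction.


Let X = Σ_S X_S over the C(54, 4) = 316251 subsets S of size 4, where X_S = 1 if the K_4 on S is monochromatic.
For a fixed S, the K_4 on S has C(4, 2) = 6 edges. P[all 6 edges red] = (1/2)^6, and likewise for blue, so P[monochromatic] = 2·(1/2)^6 = 2^{1 − 6} = 1/32.
Summing: E[X] = C(54, 4) · 2^{1 − 6} = 316251 · 1/32 = 316251/32.
Numerically: E[X] ≈ 9882.844.

E[X] = C(54,4)·2^(1−C(4,2)) = 316251/32 ≈ 9882.844.


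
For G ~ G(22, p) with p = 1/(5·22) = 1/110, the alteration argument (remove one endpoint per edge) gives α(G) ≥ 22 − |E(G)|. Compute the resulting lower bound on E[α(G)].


E[|E(G)|] = C(22, 2)·p = 231 · (1/110) = 21/10.
E[α(G)] ≥ n − E[|E(G)|] = 22 − 21/10 = 199/10.
Numerically: ≈ 19.900.
(This is only a lower bound; the true E[α(G)] may be larger.)

E[α(G)] ≥ 199/10 ≈ 19.900.


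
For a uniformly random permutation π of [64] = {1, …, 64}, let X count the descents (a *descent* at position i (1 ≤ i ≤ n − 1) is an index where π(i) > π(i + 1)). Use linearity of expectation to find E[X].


Write X = Σ X_I over i = 1, …, 63, with X_I the indicator of one descent.
There are 63 indicators.
For each fixed i, the pair (π(i), π(i+1)) is a uniformly random ordered pair of distinct values from {1, …, 64}; by symmetry P[π(i) > π(i+1)] = 1/2.
By linearity: E[X] = 63 · (1/2) = (64 − 1) · (1/2) = 63/2 ≈ 31.500000.

E[X] = 63/2 = 31.500000.


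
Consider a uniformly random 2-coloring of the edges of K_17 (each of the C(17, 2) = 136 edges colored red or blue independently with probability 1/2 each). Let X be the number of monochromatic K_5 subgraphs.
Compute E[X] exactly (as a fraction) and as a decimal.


Let X = Σ_S X_S over the C(17, 5) = 6188 subsets S of size 5, where X_S = 1 if the K_5 on S is monochromatic.
For a fixed S, the K_5 on S has C(5, 2) = 10 edges. P[all 10 edges red] = (1/2)^10, and likewise for blue, so P[monochromatic] = 2·(1/2)^10 = 2^{1 − 10} = 1/512.
By linearity: E[X] = C(17, 5) · 2^{1 − 10} = 6188 · 1/512 = 1547/128.
Numerically: E[X] ≈ 12.086.

E[X] = C(17,5)·2^(1−C(5,2)) = 1547/128 ≈ 12.086.


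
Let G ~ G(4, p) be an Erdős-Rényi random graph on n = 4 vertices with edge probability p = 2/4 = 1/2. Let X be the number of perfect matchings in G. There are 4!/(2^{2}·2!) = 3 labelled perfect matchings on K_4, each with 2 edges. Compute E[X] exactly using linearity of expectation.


K_4 has 4!/(2^{2}·2!) = 3 labelled perfect matchings.
For each such perfect matching H, let X_H = 1 if all 2 edges of H are present in G. Then P[X_H = 1] = p^{2} = (1/2)^{2} = 1/4.
By linearity: E[X] = Σ_H E[X_H] = 3 · p^{2} = 3 · 1/4 = 3/4.
Numerically: E[X] ≈ 0.75.

E[X] = 3 · (1/2)^{2} = 3/4 ≈ 0.75.


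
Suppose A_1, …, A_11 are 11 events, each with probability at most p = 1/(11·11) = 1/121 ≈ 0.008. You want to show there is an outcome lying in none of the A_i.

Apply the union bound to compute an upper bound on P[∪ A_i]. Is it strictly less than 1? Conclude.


Union bound: P[∪_{i=1}^{11} A_i] ≤ Σ_i P[A_i] ≤ 11·p = 11·(1/121) = 1/11.
Numerically: 1/11 ≈ 0.091.
Is 1/11 < 1? YES.
Since P[∪ A_i] ≤ 1/11 < 1, the complement has P[∩ A_i^c] ≥ 1 − 1/11 = 10/11 > 0, so some outcome avoids every A_i.

11·p = 1/11 ≈ 0.091; existence CERTIFIED by the union bound.


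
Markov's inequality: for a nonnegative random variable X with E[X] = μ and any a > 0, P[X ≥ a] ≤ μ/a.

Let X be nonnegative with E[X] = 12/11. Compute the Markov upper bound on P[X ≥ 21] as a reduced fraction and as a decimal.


μ = E[X] = 12/11, a = 21.
Markov: P[X ≥ 21] ≤ μ/a = (12/11)/21 = 4/77.
Numerically: ≈ 0.05195.
(Since a = 21 > μ = 1.09091, the bound 4/77 is < 1 and informative.)

P[X ≥ 21] ≤ 4/77 ≈ 0.05195.


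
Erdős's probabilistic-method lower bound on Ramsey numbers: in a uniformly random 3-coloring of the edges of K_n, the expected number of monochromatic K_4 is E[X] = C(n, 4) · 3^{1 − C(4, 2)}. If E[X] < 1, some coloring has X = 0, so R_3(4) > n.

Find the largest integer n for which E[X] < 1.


We need C(n, 4) · 3^{1 − 6} < 1, i.e. C(n, 4) < 3^{6 − 1} = 243.
Check values of n near the boundary:
  n = 4: C(4, 4) = 1; 1 < 243? YES
  n = 5: C(5, 4) = 5; 5 < 243? YES
  n = 6: C(6, 4) = 15; 15 < 243? YES
  n = 7: C(7, 4) = 35; 35 < 243? YES
  n = 8: C(8, 4) = 70; 70 < 243? YES
  n = 9: C(9, 4) = 126; 126 < 243? YES
  n = 10: C(10, 4) = 210; 210 < 243? YES
  n = 11: C(11, 4) = 330; 330 < 243? NO
  n = 12: C(12, 4) = 495; 495 < 243? NO
The largest n with C(n, 4) < 243 is n = 10 (where E[X] = 70/81 ≈ 0.864198). Hence R_3(4) > 10, i.e. R_3(4) ≥ 11.

Largest n = 10; hence R_3(4) > 10.


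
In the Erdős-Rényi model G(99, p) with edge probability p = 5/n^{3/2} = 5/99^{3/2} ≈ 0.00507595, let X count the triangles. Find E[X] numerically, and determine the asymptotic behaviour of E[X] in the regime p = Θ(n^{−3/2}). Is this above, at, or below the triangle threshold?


Number of potential triangles: C(99, 3) = 156849.
Each occurs with probability p³ ≈ (0.00507595)³ ≈ 1.30783103e-07.
By linearity: E[X] = C(99, 3)·p³ ≈ 156849 · 1.30783103e-07 ≈ 0.020513.
Since α = 3/2 > 1, p = c/n^{3/2} = o(1/n) is below the triangle threshold p ~ 1/n. Asymptotically E[X] ~ (c³/6)·n^{3(1−α)} = (5³/6)·n^{-1.5} → 0, so by Markov's inequality G has no triangles w.h.p.

E[X] ≈ 0.020513; in regime p = Θ(1/n^{3/2}) E[X] tends to 0 (below the triangle threshold p ~ 1/n).


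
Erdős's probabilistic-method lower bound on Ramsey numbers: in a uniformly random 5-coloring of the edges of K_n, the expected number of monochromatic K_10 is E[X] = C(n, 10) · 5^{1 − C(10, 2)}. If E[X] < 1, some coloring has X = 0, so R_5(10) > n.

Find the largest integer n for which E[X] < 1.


We need C(n, 10) · 5^{1 − 45} < 1, i.e. C(n, 10) < 5^{45 − 1} = 5684341886080801486968994140625.
Check values of n near the boundary:
  n = 5391: C(5391, 10) = 5666344714787188828795213697883; 5666344714787188828795213697883 < 5684341886080801486968994140625? YES
  n = 5392: C(5392, 10) = 5676873040158402483252283957448; 5676873040158402483252283957448 < 5684341886080801486968994140625? YES
  n = 5393: C(5393, 10) = 5687418968154238267170642278008; 5687418968154238267170642278008 < 5684341886080801486968994140625? NO
  n = 5394: C(5394, 10) = 5697982524930156243149785372878; 5697982524930156243149785372878 < 5684341886080801486968994140625? NO
The largest n with C(n, 10) < 5684341886080801486968994140625 is n = 5392 (where E[X] = 5676873040158402483252283957448/5684341886080801486968994140625 ≈ 0.998686). Hence R_5(10) > 5392, i.e. R_5(10) ≥ 5393.

Largest n = 5392; hence R_5(10) > 5392.


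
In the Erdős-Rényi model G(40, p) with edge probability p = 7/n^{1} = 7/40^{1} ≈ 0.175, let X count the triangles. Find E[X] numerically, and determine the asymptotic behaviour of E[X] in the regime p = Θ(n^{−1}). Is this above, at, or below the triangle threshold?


Number of potential triangles: C(40, 3) = 9880.
Each occurs with probability p³ ≈ (0.175)³ ≈ 5.35937e-03.
By linearity: E[X] = C(40, 3)·p³ ≈ 9880 · 5.35937e-03 ≈ 52.951.
Here α = 1, so p = 7/n is exactly at the triangle threshold p ~ 1/n. Asymptotically E[X] → c³/6 = 7³/6 = 343/6 ≈ 57.167, a bounded constant. In this regime the triangle count is asymptotically Poisson(c³/6).

E[X] ≈ 52.951; in regime p = Θ(1/n^{1}) E[X] stays bounded (at the triangle threshold p ~ 1/n).


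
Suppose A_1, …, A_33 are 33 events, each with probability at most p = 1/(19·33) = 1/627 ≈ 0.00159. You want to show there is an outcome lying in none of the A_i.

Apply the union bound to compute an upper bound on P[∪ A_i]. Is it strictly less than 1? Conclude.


Union bound: P[∪_{i=1}^{33} A_i] ≤ Σ_i P[A_i] ≤ 33·p = 33·(1/627) = 1/19.
Numerically: 1/19 ≈ 0.05263.
Is 1/19 < 1? YES.
Since P[∪ A_i] ≤ 1/19 < 1, the complement has P[∩ A_i^c] ≥ 1 − 1/19 = 18/19 > 0, so some outcome avoids every A_i.

33·p = 1/19 ≈ 0.05263; existence CERTIFIED by the union bound.


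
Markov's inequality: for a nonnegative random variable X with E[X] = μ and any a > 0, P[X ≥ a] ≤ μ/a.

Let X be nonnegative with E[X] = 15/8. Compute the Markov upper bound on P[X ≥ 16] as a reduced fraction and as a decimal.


μ = E[X] = 15/8, a = 16.
Markov: P[X ≥ 16] ≤ μ/a = (15/8)/16 = 15/128.
Numerically: ≈ 0.1172.
(Since a = 16 > μ = 1.8750, the bound 15/128 is < 1 and informative.)

P[X ≥ 16] ≤ 15/128 ≈ 0.1172.


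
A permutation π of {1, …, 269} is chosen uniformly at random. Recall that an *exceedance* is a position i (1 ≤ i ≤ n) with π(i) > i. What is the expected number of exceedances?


Write X = Σ_{i=1}^{269} X_i, where X_i = 1_{π(i) > i}.
For each fixed i, π(i) is uniform over {1, …, 269} (marginal of a uniform permutation), so P[π(i) > i] = (n − i)/n. Summing: Σ_{i=1}^{269} (n − i)/n = (0 + 1 + … + 268)/269 = 269(269 − 1)/(2·269) = (269 − 1)/2.
Hence E[X] = Σ_{i=1}^{269} (269 − i)/269 = 134 ≈ 134.000.

E[X] = 134 = 134.000.


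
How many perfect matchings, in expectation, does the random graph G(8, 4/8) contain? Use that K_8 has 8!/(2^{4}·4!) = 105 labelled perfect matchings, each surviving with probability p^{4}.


K_8 has 8!/(2^{4}·4!) = 105 labelled perfect matchings.
For each such perfect matching H, let X_H = 1 if all 4 edges of H are present in G. Then P[X_H = 1] = p^{4} = (1/2)^{4} = 1/16.
Summing the indicators: E[X] = Σ_H E[X_H] = 105 · p^{4} = 105 · 1/16 = 105/16.
Numerically: E[X] ≈ 6.562.

E[X] = 105 · (1/2)^{4} = 105/16 ≈ 6.562.


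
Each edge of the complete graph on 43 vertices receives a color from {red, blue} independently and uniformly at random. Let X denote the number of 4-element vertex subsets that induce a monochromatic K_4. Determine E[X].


Let X = Σ_S X_S over the C(43, 4) = 123410 subsets S of size 4, where X_S = 1 if the K_4 on S is monochromatic.
For a fixed S, the K_4 on S has C(4, 2) = 6 edges. P[all 6 edges red] = (1/2)^6, and likewise for blue, so P[monochromatic] = 2·(1/2)^6 = 2^{1 − 6} = 1/32.
Summing: E[X] = C(43, 4) · 2^{1 − 6} = 123410 · 1/32 = 61705/16.
Numerically: E[X] ≈ 3856.5625.

E[X] = C(43,4)·2^(1−C(4,2)) = 61705/16 ≈ 3856.5625.


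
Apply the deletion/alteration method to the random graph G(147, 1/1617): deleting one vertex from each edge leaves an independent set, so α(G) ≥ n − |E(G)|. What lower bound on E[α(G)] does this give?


E[|E(G)|] = C(147, 2)·p = 10731 · (1/1617) = 73/11.
E[α(G)] ≥ n − E[|E(G)|] = 147 − 73/11 = 1544/11.
Numerically: ≈ 140.363636.
(This is only a lower bound; the true E[α(G)] may be larger.)

E[α(G)] ≥ 1544/11 ≈ 140.363636.


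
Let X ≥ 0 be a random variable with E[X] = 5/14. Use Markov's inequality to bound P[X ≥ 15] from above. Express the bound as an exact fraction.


μ = E[X] = 5/14, a = 15.
Markov: P[X ≥ 15] ≤ μ/a = (5/14)/15 = 1/42.
Numerically: ≈ 0.023810.
(Since a = 15 > μ = 0.357143, the bound 1/42 is < 1 and informative.)

P[X ≥ 15] ≤ 1/42 ≈ 0.023810.


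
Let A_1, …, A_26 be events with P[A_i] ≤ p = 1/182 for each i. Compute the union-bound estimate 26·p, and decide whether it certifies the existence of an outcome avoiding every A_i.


Union bound: P[∪_{i=1}^{26} A_i] ≤ Σ_i P[A_i] ≤ 26·p = 26·(1/182) = 1/7.
Numerically: 1/7 ≈ 0.142857.
Is 1/7 < 1? YES.
Since P[∪ A_i] ≤ 1/7 < 1, the complement has P[∩ A_i^c] ≥ 1 − 1/7 = 6/7 > 0, so some outcome avoids every A_i.

26·p = 1/7 ≈ 0.142857; existence CERTIFIED by the union bound.


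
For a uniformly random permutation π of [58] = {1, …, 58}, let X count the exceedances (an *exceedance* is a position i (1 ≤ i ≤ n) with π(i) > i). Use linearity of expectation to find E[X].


Write X = Σ_{i=1}^{58} X_i, where X_i = 1_{π(i) > i}.
For each fixed i, π(i) is uniform over {1, …, 58} (marginal of a uniform permutation), so P[π(i) > i] = (n − i)/n. Summing: Σ_{i=1}^{58} (n − i)/n = (0 + 1 + … + 57)/58 = 58(58 − 1)/(2·58) = (58 − 1)/2.
Hence E[X] = Σ_{i=1}^{58} (58 − i)/58 = 57/2 ≈ 28.50000.

E[X] = 57/2 = 28.50000.


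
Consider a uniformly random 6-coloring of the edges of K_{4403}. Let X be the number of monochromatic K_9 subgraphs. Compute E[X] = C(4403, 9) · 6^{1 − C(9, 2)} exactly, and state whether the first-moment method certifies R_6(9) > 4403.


E[X] = C(4403, 9) · 6^{1 − 36} = 1699894433046281918452233150 · 6^{−35} = 1699894433046281918452233150/1719070799748422591028658176.
As a reduced fraction: E[X] = 283315738841046986408705525/286511799958070431838109696 ≈ 0.9888449.
Is E[X] < 1? YES.
Since E[X] < 1, there exists a 6-coloring of K_{4403} with no monochromatic K_9; hence R_6(9) > 4403.

E[X] = 283315738841046986408705525/286511799958070431838109696 ≈ 0.9888449; E[X] < 1, so R_6(9) > 4403.


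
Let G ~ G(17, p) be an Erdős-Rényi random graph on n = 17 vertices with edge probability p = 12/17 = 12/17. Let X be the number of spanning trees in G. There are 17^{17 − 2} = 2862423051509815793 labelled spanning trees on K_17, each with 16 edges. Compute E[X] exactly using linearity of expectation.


K_17 has 17^{17 − 2} = 2862423051509815793 labelled spanning trees.
For each such spanning tree H, let X_H = 1 if all 16 edges of H are present in G. Then P[X_H = 1] = p^{16} = (12/17)^{16} = 184884258895036416/48661191875666868481.
Summing the indicators: E[X] = Σ_H E[X_H] = 2862423051509815793 · p^{16} = 2862423051509815793 · 184884258895036416/48661191875666868481 = 184884258895036416/17.
Numerically: E[X] ≈ 1.08755e+16.

E[X] = 2862423051509815793 · (12/17)^{16} = 184884258895036416/17 ≈ 1.08755e+16.


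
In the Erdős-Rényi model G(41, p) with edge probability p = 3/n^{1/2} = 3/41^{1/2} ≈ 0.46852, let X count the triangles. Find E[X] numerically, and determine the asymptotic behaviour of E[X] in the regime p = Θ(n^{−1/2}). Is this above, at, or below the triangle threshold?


Number of potential triangles: C(41, 3) = 10660.
Each occurs with probability p³ ≈ (0.46852)³ ≈ 1.0284614e-01.
By linearity: E[X] = C(41, 3)·p³ ≈ 10660 · 1.0284614e-01 ≈ 1096.33981.
Since α = 1/2 < 1, p = c/n^{1/2} ≫ 1/n is above the triangle threshold p ~ 1/n. Asymptotically E[X] ~ (c³/6)·n^{3(1−α)} = (3³/6)·n^{1.5} → ∞; triangles are abundant w.h.p.

E[X] ≈ 1096.33981; in regime p = Θ(1/n^{1/2}) E[X] diverges (above the triangle threshold p ~ 1/n).


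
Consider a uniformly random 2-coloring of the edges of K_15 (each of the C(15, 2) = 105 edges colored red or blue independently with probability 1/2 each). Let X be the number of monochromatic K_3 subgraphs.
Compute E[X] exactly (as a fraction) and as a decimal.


Let X = Σ_S X_S over the C(15, 3) = 455 subsets S of size 3, where X_S = 1 if the K_3 on S is monochromatic.
For a fixed S, the K_3 on S has C(3, 2) = 3 edges. P[all 3 edges red] = (1/2)^3, and likewise for blue, so P[monochromatic] = 2·(1/2)^3 = 2^{1 − 3} = 1/4.
Summing: E[X] = C(15, 3) · 2^{1 − 3} = 455 · 1/4 = 455/4.
Numerically: E[X] ≈ 113.750.

E[X] = C(15,3)·2^(1−C(3,2)) = 455/4 ≈ 113.750.


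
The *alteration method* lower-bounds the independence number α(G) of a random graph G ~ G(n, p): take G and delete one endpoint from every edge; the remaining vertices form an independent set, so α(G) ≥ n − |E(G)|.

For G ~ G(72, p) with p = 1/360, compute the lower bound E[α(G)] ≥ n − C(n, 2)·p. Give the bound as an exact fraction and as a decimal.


E[|E(G)|] = C(72, 2)·p = 2556 · (1/360) = 71/10.
E[α(G)] ≥ n − E[|E(G)|] = 72 − 71/10 = 649/10.
Numerically: ≈ 64.9000.
(This is only a lower bound; the true E[α(G)] may be larger.)

E[α(G)] ≥ 649/10 ≈ 64.9000.


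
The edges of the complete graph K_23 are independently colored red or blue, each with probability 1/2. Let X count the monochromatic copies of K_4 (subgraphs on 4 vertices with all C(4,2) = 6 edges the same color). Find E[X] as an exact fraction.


Let X = Σ_S X_S over the C(23, 4) = 8855 subsets S of size 4, where X_S = 1 if the K_4 on S is monochromatic.
For a fixed S, the K_4 on S has C(4, 2) = 6 edges. P[all 6 edges red] = (1/2)^6, and likewise for blue, so P[monochromatic] = 2·(1/2)^6 = 2^{1 − 6} = 1/32.
By linearity: E[X] = C(23, 4) · 2^{1 − 6} = 8855 · 1/32 = 8855/32.
Numerically: E[X] ≈ 276.7188.

E[X] = C(23,4)·2^(1−C(4,2)) = 8855/32 ≈ 276.7188.


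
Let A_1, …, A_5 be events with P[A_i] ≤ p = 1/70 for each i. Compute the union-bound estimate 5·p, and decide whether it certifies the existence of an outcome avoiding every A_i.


Union bound: P[∪_{i=1}^{5} A_i] ≤ Σ_i P[A_i] ≤ 5·p = 5·(1/70) = 1/14.
Numerically: 1/14 ≈ 0.071.
Is 1/14 < 1? YES.
Since P[∪ A_i] ≤ 1/14 < 1, the complement has P[∩ A_i^c] ≥ 1 − 1/14 = 13/14 > 0, so some outcome avoids every A_i.

5·p = 1/14 ≈ 0.071; existence CERTIFIED by the union bound.


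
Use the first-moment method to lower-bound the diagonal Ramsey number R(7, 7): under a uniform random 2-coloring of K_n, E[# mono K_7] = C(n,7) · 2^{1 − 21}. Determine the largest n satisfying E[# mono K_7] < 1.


We need C(n, 7) · 2^{1 − 21} < 1, i.e. C(n, 7) < 2^{21 − 1} = 1048576.
Check values of n near the boundary:
  n = 26: C(26, 7) = 657800; 657800 < 1048576? YES
  n = 27: C(27, 7) = 888030; 888030 < 1048576? YES
  n = 28: C(28, 7) = 1184040; 1184040 < 1048576? NO
  n = 29: C(29, 7) = 1560780; 1560780 < 1048576? NO
The largest n with C(n, 7) < 1048576 is n = 27 (where E[X] = 444015/524288 ≈ 0.847). Hence R(7, 7) > 27, i.e. R(7, 7) ≥ 28.

Largest n = 27; hence R(7, 7) > 27.


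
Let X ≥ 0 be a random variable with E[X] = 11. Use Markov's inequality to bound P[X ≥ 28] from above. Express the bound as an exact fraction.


μ = E[X] = 11, a = 28.
Markov: P[X ≥ 28] ≤ μ/a = (11)/28 = 11/28.
Numerically: ≈ 0.3929.
(Since a = 28 > μ = 11.0000, the bound 11/28 is < 1 and informative.)

P[X ≥ 28] ≤ 11/28 ≈ 0.3929.


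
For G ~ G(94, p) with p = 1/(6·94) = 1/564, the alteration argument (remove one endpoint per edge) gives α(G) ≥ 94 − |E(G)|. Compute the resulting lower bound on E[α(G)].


E[|E(G)|] = C(94, 2)·p = 4371 · (1/564) = 31/4.
E[α(G)] ≥ n − E[|E(G)|] = 94 − 31/4 = 345/4.
Numerically: ≈ 86.25000.
(This is only a lower bound; the true E[α(G)] may be larger.)

E[α(G)] ≥ 345/4 ≈ 86.25000.


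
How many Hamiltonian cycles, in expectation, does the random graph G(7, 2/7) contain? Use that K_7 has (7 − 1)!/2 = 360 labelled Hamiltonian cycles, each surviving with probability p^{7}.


K_7 has (7 − 1)!/2 = 360 labelled Hamiltonian cycles.
For each such Hamiltonian cycle H, let X_H = 1 if all 7 edges of H are present in G. Then P[X_H = 1] = p^{7} = (2/7)^{7} = 128/823543.
By linearity of expectation: E[X] = Σ_H E[X_H] = 360 · p^{7} = 360 · 128/823543 = 46080/823543.
Numerically: E[X] ≈ 0.056.

E[X] = 360 · (2/7)^{7} = 46080/823543 ≈ 0.056.


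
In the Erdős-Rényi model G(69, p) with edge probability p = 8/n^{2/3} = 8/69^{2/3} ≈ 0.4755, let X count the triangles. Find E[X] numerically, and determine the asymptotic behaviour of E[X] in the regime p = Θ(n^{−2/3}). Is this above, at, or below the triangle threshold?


Number of potential triangles: C(69, 3) = 52394.
Each occurs with probability p³ ≈ (0.4755)³ ≈ 1.075404e-01.
By linearity: E[X] = C(69, 3)·p³ ≈ 52394 · 1.075404e-01 ≈ 5634.4734.
Since α = 2/3 < 1, p = c/n^{2/3} ≫ 1/n is above the triangle threshold p ~ 1/n. Asymptotically E[X] ~ (c³/6)·n^{3(1−α)} = (8³/6)·n^{1} → ∞; triangles are abundant w.h.p.

E[X] ≈ 5634.4734; in regime p = Θ(1/n^{2/3}) E[X] diverges (above the triangle threshold p ~ 1/n).


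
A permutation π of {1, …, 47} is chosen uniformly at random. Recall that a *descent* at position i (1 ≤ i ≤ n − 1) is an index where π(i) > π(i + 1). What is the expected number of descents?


Write X = Σ X_I over i = 1, …, 46, with X_I the indicator of one descent.
There are 46 indicators.
For each fixed i, the pair (π(i), π(i+1)) is a uniformly random ordered pair of distinct values from {1, …, 47}; by symmetry P[π(i) > π(i+1)] = 1/2.
By linearity: E[X] = 46 · (1/2) = (47 − 1) · (1/2) = 23 ≈ 23.000000.

E[X] = 23 = 23.000000.


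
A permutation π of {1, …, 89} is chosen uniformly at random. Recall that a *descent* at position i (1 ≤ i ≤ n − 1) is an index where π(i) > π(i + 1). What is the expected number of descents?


Write X = Σ X_I over i = 1, …, 88, with X_I the indicator of one descent.
There are 88 indicators.
For each fixed i, the pair (π(i), π(i+1)) is a uniformly random ordered pair of distinct values from {1, …, 89}; by symmetry P[π(i) > π(i+1)] = 1/2.
By linearity: E[X] = 88 · (1/2) = (89 − 1) · (1/2) = 44 ≈ 44.0000.

E[X] = 44 = 44.0000.


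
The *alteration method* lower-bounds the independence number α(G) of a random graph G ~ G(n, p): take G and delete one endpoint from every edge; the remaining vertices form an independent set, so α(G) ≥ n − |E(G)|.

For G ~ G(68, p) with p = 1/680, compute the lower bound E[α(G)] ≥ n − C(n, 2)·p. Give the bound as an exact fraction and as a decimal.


E[|E(G)|] = C(68, 2)·p = 2278 · (1/680) = 67/20.
E[α(G)] ≥ n − E[|E(G)|] = 68 − 67/20 = 1293/20.
Numerically: ≈ 64.650000.
(This is only a lower bound; the true E[α(G)] may be larger.)

E[α(G)] ≥ 1293/20 ≈ 64.650000.
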